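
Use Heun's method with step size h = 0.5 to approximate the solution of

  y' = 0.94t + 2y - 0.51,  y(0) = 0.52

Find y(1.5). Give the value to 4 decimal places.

Heun: k1 = f(t_n, y_n); k2 = f(t_n + h, y_n + h·k1); y_{n+1} = y_n + (h/2)·(k1 + k2).
t=0.000000, y=0.520000:
  k1 = f(0.000000, 0.520000) = 0.530000
  k2 = f(0.500000, 0.785000) = 1.530000
  y ← 0.520000 + (0.5/2)·(0.530000 + 1.530000) = 1.035000
t=0.500000, y=1.035000:
  k1 = f(0.500000, 1.035000) = 2.030000
  k2 = f(1.000000, 2.050000) = 4.530000
  y ← 1.035000 + (0.5/2)·(2.030000 + 4.530000) = 2.675000
t=1.000000, y=2.675000:
  k1 = f(1.000000, 2.675000) = 5.780000
  k2 = f(1.500000, 5.565000) = 12.030000
  y ← 2.675000 + (0.5/2)·(5.780000 + 12.030000) = 7.127500
y(1.5) ≈ 7.1275

7.1275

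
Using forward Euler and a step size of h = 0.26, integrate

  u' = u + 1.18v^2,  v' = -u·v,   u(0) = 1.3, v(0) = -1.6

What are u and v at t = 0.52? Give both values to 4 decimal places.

Euler on (u,v): u_{n+1} = u_n + h·u', v_{n+1} = v_n + h·v'.
0.000000: (1.300000, -1.600000); f=(4.320800, 2.080000) → (2.423408, -1.059200)
0.260000: (2.423408, -1.059200); f=(3.747255, 2.566874) → (3.397694, -0.391813)
(u(0.52), v(0.52)) ≈ (3.3977, -0.3918)

3.3977, -0.3918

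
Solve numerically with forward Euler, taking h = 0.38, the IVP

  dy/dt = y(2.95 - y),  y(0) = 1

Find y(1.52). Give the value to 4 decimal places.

2.9516

Euler: y_{n+1} = y_n + h·f(t_n, y_n).
t=0.000000, y=1.000000: f=1.950000 → y ← 1.000000 + 0.38·1.950000 = 1.741000
t=0.380000, y=1.741000: f=2.104869 → y ← 1.741000 + 0.38·2.104869 = 2.540850
t=0.760000, y=2.540850: f=1.039588 → y ← 2.540850 + 0.38·1.039588 = 2.935894
t=1.140000, y=2.935894: f=0.041414 → y ← 2.935894 + 0.38·0.041414 = 2.951631
y(1.52) ≈ 2.9516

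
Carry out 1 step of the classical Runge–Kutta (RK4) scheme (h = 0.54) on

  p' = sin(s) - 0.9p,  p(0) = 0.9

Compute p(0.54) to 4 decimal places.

RK4: k1 = f(s_n, p_n); k2 = f(s_n + h/2, p_n + (h/2)·k1); k3 = f(s_n + h/2, p_n + (h/2)·k2); k4 = f(s_n + h, p_n + h·k3); p_{n+1} = p_n + (h/6)·(k1 + 2k2 + 2k3 + k4).
s=0.000000, p=0.900000:
  k1 = f(0.000000, 0.900000) = -0.810000
  k2 = f(0.270000, 0.681300) = -0.346439
  k3 = f(0.270000, 0.806462) = -0.459084
  k4 = f(0.540000, 0.652095) = -0.072749
  p ← 0.900000 + (0.54/6)·(k1 + 2k2 + 2k3 + k4) = 0.675559
p(0.54) ≈ 0.6756

0.6756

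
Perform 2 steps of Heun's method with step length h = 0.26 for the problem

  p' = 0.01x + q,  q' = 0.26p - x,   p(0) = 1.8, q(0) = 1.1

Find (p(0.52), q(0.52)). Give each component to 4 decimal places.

Heun on (p,q): k1 = f(x_n, state_n); k2 = f(x_n + h, state_n + h·k1); state_{n+1} = state_n + (h/2)·(k1 + k2).
0.000000: (1.800000, 1.100000)
  k1 = (1.100000, 0.468000)
  predictor → (2.086000, 1.221680)
  k2 = (1.224280, 0.282360)
  → (2.102156, 1.197547)
0.260000: (2.102156, 1.197547)
  k1 = (1.200147, 0.286561)
  predictor → (2.414195, 1.272053)
  k2 = (1.277253, 0.107691)
  → (2.424218, 1.248799)
(p(0.52), q(0.52)) ≈ (2.4242, 1.2488)

2.4242, 1.2488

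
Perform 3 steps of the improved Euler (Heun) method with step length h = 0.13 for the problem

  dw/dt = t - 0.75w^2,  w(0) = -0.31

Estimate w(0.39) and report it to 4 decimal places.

Heun: k1 = f(t_n, w_n); k2 = f(t_n + h, w_n + h·k1); w_{n+1} = w_n + (h/2)·(k1 + k2).
t=0.000000, w=-0.310000:
  k1 = f(0.000000, -0.310000) = -0.072075
  k2 = f(0.130000, -0.319370) = 0.053502
  w ← -0.310000 + (0.13/2)·(-0.072075 + 0.053502) = -0.311207
t=0.130000, w=-0.311207:
  k1 = f(0.130000, -0.311207) = 0.057363
  k2 = f(0.260000, -0.303750) = 0.190802
  w ← -0.311207 + (0.13/2)·(0.057363 + 0.190802) = -0.295077
t=0.260000, w=-0.295077:
  k1 = f(0.260000, -0.295077) = 0.194697
  k2 = f(0.390000, -0.269766) = 0.335420
  w ← -0.295077 + (0.13/2)·(0.194697 + 0.335420) = -0.260619
w(0.39) ≈ -0.2606

-0.2606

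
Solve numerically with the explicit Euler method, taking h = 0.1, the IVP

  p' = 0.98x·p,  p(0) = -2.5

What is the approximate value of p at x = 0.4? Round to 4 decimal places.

-2.6497

Euler: p_{n+1} = p_n + h·f(x_n, p_n).
x=0.000000, p=-2.500000: f=0.000000 → p ← -2.500000 + 0.1·0.000000 = -2.500000
x=0.100000, p=-2.500000: f=-0.245000 → p ← -2.500000 + 0.1·(-0.245000) = -2.524500
x=0.200000, p=-2.524500: f=-0.494802 → p ← -2.524500 + 0.1·(-0.494802) = -2.573980
x=0.300000, p=-2.573980: f=-0.756750 → p ← -2.573980 + 0.1·(-0.756750) = -2.649655
p(0.4) ≈ -2.6497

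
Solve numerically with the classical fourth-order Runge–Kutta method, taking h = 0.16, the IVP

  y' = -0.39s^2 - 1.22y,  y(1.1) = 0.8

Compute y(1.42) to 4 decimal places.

RK4: k1 = f(s_n, y_n); k2 = f(s_n + h/2, y_n + (h/2)·k1); k3 = f(s_n + h/2, y_n + (h/2)·k2); k4 = f(s_n + h, y_n + h·k3); y_{n+1} = y_n + (h/6)·(k1 + 2k2 + 2k3 + k4).
s=1.100000, y=0.800000:
  k1 = f(1.100000, 0.800000) = -1.447900
  k2 = f(1.180000, 0.684168) = -1.377721
  k3 = f(1.180000, 0.689782) = -1.384570
  k4 = f(1.260000, 0.578469) = -1.324896
  y ← 0.800000 + (0.16/6)·(k1 + 2k2 + 2k3 + k4) = 0.578737
s=1.260000, y=0.578737:
  k1 = f(1.260000, 0.578737) = -1.325223
  k2 = f(1.340000, 0.472719) = -1.277001
  k3 = f(1.340000, 0.476576) = -1.281707
  k4 = f(1.420000, 0.373663) = -1.242265
  y ← 0.578737 + (0.16/6)·(k1 + 2k2 + 2k3 + k4) = 0.373806
y(1.42) ≈ 0.3738

0.3738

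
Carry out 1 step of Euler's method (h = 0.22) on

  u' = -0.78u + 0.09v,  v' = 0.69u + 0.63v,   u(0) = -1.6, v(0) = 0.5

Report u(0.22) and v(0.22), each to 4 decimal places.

Euler on (u,v): u_{n+1} = u_n + h·u', v_{n+1} = v_n + h·v'.
0.000000: (-1.600000, 0.500000); f=(1.293000, -0.789000) → (-1.315540, 0.326420)
(u(0.22), v(0.22)) ≈ (-1.3155, 0.3264)

-1.3155, 0.3264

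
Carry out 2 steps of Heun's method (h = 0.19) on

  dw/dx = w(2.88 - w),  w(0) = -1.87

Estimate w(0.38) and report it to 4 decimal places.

Heun: k1 = f(x_n, w_n); k2 = f(x_n + h, w_n + h·k1); w_{n+1} = w_n + (h/2)·(k1 + k2).
x=0.000000, w=-1.870000:
  k1 = f(0.000000, -1.870000) = -8.882500
  k2 = f(0.190000, -3.557675) = -22.903155
  w ← -1.870000 + (0.19/2)·(-8.882500 + (-22.903155)) = -4.889637
x=0.190000, w=-4.889637:
  k1 = f(0.190000, -4.889637) = -37.990708
  k2 = f(0.380000, -12.107872) = -181.471229
  w ← -4.889637 + (0.19/2)·(-37.990708 + (-181.471229)) = -25.738521
w(0.38) ≈ -25.7385

-25.7385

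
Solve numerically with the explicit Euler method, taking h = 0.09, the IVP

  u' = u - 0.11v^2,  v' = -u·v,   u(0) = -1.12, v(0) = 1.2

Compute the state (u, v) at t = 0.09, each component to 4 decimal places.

-1.2351, 1.3210

Euler on (u,v): u_{n+1} = u_n + h·u', v_{n+1} = v_n + h·v'.
0.000000: (-1.120000, 1.200000); f=(-1.278400, 1.344000) → (-1.235056, 1.320960)
(u(0.09), v(0.09)) ≈ (-1.2351, 1.3210)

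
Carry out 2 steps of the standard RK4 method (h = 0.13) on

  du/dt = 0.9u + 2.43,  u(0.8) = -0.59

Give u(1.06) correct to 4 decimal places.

-0.0337

RK4: k1 = f(t_n, u_n); k2 = f(t_n + h/2, u_n + (h/2)·k1); k3 = f(t_n + h/2, u_n + (h/2)·k2); k4 = f(t_n + h, u_n + h·k3); u_{n+1} = u_n + (h/6)·(k1 + 2k2 + 2k3 + k4).
t=0.800000, u=-0.590000:
  k1 = f(0.800000, -0.590000) = 1.899000
  k2 = f(0.865000, -0.466565) = 2.010092
  k3 = f(0.865000, -0.459344) = 2.016590
  k4 = f(0.930000, -0.327843) = 2.134941
  u ← -0.590000 + (0.13/6)·(k1 + 2k2 + 2k3 + k4) = -0.328108
t=0.930000, u=-0.328108:
  k1 = f(0.930000, -0.328108) = 2.134702
  k2 = f(0.995000, -0.189353) = 2.259583
  k3 = f(0.995000, -0.181236) = 2.266888
  k4 = f(1.060000, -0.033413) = 2.399928
  u ← -0.328108 + (0.13/6)·(k1 + 2k2 + 2k3 + k4) = -0.033711
u(1.06) ≈ -0.0337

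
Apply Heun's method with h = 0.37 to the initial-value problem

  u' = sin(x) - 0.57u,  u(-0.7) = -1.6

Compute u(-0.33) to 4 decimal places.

Heun: k1 = f(x_n, u_n); k2 = f(x_n + h, u_n + h·k1); u_{n+1} = u_n + (h/2)·(k1 + k2).
x=-0.700000, u=-1.600000:
  k1 = f(-0.700000, -1.600000) = 0.267782
  k2 = f(-0.330000, -1.500921) = 0.531482
  u ← -1.600000 + (0.37/2)·(0.267782 + 0.531482) = -1.452136
u(-0.33) ≈ -1.4521

-1.4521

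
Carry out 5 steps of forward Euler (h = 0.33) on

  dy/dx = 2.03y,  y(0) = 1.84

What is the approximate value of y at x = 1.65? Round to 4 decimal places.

Euler: y_{n+1} = y_n + h·f(x_n, y_n).
x=0.000000, y=1.840000: f=3.735200 → y ← 1.840000 + 0.33·3.735200 = 3.072616
x=0.330000, y=3.072616: f=6.237410 → y ← 3.072616 + 0.33·6.237410 = 5.130961
x=0.660000, y=5.130961: f=10.415852 → y ← 5.130961 + 0.33·10.415852 = 8.568193
x=0.990000, y=8.568193: f=17.393431 → y ← 8.568193 + 0.33·17.393431 = 14.308025
x=1.320000, y=14.308025: f=29.045290 → y ← 14.308025 + 0.33·29.045290 = 23.892970
y(1.65) ≈ 23.8930

23.8930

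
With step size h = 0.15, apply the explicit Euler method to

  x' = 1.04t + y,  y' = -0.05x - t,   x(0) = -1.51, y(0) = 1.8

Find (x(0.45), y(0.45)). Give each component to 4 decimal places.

Euler on (x,y): x_{n+1} = x_n + h·x', y_{n+1} = y_n + h·y'.
0.000000: (-1.510000, 1.800000); f=(1.800000, 0.075500) → (-1.240000, 1.811325)
0.150000: (-1.240000, 1.811325); f=(1.967325, -0.088000) → (-0.944901, 1.798125)
0.300000: (-0.944901, 1.798125); f=(2.110125, -0.252755) → (-0.628383, 1.760212)
(x(0.45), y(0.45)) ≈ (-0.6284, 1.7602)

-0.6284, 1.7602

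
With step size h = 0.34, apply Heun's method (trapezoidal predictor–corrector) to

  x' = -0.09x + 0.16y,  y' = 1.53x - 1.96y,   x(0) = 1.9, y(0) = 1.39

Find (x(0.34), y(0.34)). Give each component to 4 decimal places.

1.9189, 1.4359

Heun on (x,y): k1 = f(s_n, state_n); k2 = f(s_n + h, state_n + h·k1); state_{n+1} = state_n + (h/2)·(k1 + k2).
0.000000: (1.900000, 1.390000)
  k1 = (0.051400, 0.182600)
  predictor → (1.917476, 1.452084)
  k2 = (0.059761, 0.087654)
  → (1.918897, 1.435943)
(x(0.34), y(0.34)) ≈ (1.9189, 1.4359)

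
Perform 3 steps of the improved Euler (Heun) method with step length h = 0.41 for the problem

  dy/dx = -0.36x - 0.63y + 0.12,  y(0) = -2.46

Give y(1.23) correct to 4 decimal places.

Heun: k1 = f(x_n, y_n); k2 = f(x_n + h, y_n + h·k1); y_{n+1} = y_n + (h/2)·(k1 + k2).
x=0.000000, y=-2.460000:
  k1 = f(0.000000, -2.460000) = 1.669800
  k2 = f(0.410000, -1.775382) = 1.090891
  y ← -2.460000 + (0.41/2)·(1.669800 + 1.090891) = -1.894058
x=0.410000, y=-1.894058:
  k1 = f(0.410000, -1.894058) = 1.165657
  k2 = f(0.820000, -1.416139) = 0.716968
  y ← -1.894058 + (0.41/2)·(1.165657 + 0.716968) = -1.508120
x=0.820000, y=-1.508120:
  k1 = f(0.820000, -1.508120) = 0.774916
  k2 = f(1.230000, -1.190405) = 0.427155
  y ← -1.508120 + (0.41/2)·(0.774916 + 0.427155) = -1.261696
y(1.23) ≈ -1.2617

-1.2617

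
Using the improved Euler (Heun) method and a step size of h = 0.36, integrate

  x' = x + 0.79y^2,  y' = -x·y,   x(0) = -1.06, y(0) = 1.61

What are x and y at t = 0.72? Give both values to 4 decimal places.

Heun on (x,y): k1 = f(t_n, state_n); k2 = f(t_n + h, state_n + h·k1); state_{n+1} = state_n + (h/2)·(k1 + k2).
0.000000: (-1.060000, 1.610000)
  k1 = (0.987759, 1.706600)
  predictor → (-0.704407, 2.224376)
  k2 = (3.204394, 1.566865)
  → (-0.305413, 2.199224)
0.360000: (-0.305413, 2.199224)
  k1 = (3.515490, 0.671670)
  predictor → (0.960164, 2.441025)
  k2 = (5.667461, -2.343784)
  → (1.347519, 1.898243)
(x(0.72), y(0.72)) ≈ (1.3475, 1.8982)

1.3475, 1.8982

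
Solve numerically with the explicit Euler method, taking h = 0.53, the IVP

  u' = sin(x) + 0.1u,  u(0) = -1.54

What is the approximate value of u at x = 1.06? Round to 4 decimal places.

Euler: u_{n+1} = u_n + h·f(x_n, u_n).
x=0.000000, u=-1.540000: f=-0.154000 → u ← -1.540000 + 0.53·(-0.154000) = -1.621620
x=0.530000, u=-1.621620: f=0.343371 → u ← -1.621620 + 0.53·0.343371 = -1.439633
u(1.06) ≈ -1.4396

-1.4396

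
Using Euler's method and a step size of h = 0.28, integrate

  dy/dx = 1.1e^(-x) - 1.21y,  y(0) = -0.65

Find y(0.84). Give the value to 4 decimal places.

Euler: y_{n+1} = y_n + h·f(x_n, y_n).
x=0.000000, y=-0.650000: f=1.886500 → y ← -0.650000 + 0.28·1.886500 = -0.121780
x=0.280000, y=-0.121780: f=0.978716 → y ← -0.121780 + 0.28·0.978716 = 0.152260
x=0.560000, y=0.152260: f=0.444095 → y ← 0.152260 + 0.28·0.444095 = 0.276607
y(0.84) ≈ 0.2766

0.2766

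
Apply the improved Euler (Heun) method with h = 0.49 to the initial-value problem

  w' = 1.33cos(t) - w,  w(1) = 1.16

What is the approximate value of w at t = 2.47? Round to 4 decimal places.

-0.0582

Heun: k1 = f(t_n, w_n); k2 = f(t_n + h, w_n + h·k1); w_{n+1} = w_n + (h/2)·(k1 + k2).
t=1.000000, w=1.160000:
  k1 = f(1.000000, 1.160000) = -0.441398
  k2 = f(1.490000, 0.943715) = -0.836373
  w ← 1.160000 + (0.49/2)·(-0.441398 + (-0.836373)) = 0.846946
t=1.490000, w=0.846946:
  k1 = f(1.490000, 0.846946) = -0.739604
  k2 = f(1.980000, 0.484540) = -1.013719
  w ← 0.846946 + (0.49/2)·(-0.739604 + (-1.013719)) = 0.417382
t=1.980000, w=0.417382:
  k1 = f(1.980000, 0.417382) = -0.946561
  k2 = f(2.470000, -0.046433) = -0.994733
  w ← 0.417382 + (0.49/2)·(-0.946561 + (-0.994733)) = -0.058235
w(2.47) ≈ -0.0582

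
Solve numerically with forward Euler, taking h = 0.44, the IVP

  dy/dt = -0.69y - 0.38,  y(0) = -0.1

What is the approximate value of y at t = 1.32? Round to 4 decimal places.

-0.3985

Euler: y_{n+1} = y_n + h·f(t_n, y_n).
t=0.000000, y=-0.100000: f=-0.311000 → y ← -0.100000 + 0.44·(-0.311000) = -0.236840
t=0.440000, y=-0.236840: f=-0.216580 → y ← -0.236840 + 0.44·(-0.216580) = -0.332135
t=0.880000, y=-0.332135: f=-0.150827 → y ← -0.332135 + 0.44·(-0.150827) = -0.398499
y(1.32) ≈ -0.3985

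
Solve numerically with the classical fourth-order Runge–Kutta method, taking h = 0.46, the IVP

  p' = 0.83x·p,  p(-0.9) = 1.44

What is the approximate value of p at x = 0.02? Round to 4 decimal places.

1.0291

RK4: k1 = f(x_n, p_n); k2 = f(x_n + h/2, p_n + (h/2)·k1); k3 = f(x_n + h/2, p_n + (h/2)·k2); k4 = f(x_n + h, p_n + h·k3); p_{n+1} = p_n + (h/6)·(k1 + 2k2 + 2k3 + k4).
x=-0.900000, p=1.440000:
  k1 = f(-0.900000, 1.440000) = -1.075680
  k2 = f(-0.670000, 1.192594) = -0.663201
  k3 = f(-0.670000, 1.287464) = -0.715959
  k4 = f(-0.440000, 1.110659) = -0.405613
  p ← 1.440000 + (0.46/6)·(k1 + 2k2 + 2k3 + k4) = 1.114963
x=-0.440000, p=1.114963:
  k1 = f(-0.440000, 1.114963) = -0.407185
  k2 = f(-0.210000, 1.021311) = -0.178014
  k3 = f(-0.210000, 1.074020) = -0.187202
  k4 = f(0.020000, 1.028850) = 0.017079
  p ← 1.114963 + (0.46/6)·(k1 + 2k2 + 2k3 + k4) = 1.029055
p(0.02) ≈ 1.0291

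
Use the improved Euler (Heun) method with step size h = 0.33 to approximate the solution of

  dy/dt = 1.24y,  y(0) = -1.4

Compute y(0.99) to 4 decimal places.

-4.6584

Heun: k1 = f(t_n, y_n); k2 = f(t_n + h, y_n + h·k1); y_{n+1} = y_n + (h/2)·(k1 + k2).
t=0.000000, y=-1.400000:
  k1 = f(0.000000, -1.400000) = -1.736000
  k2 = f(0.330000, -1.972880) = -2.446371
  y ← -1.400000 + (0.33/2)·(-1.736000 + (-2.446371)) = -2.090091
t=0.330000, y=-2.090091:
  k1 = f(0.330000, -2.090091) = -2.591713
  k2 = f(0.660000, -2.945357) = -3.652242
  y ← -2.090091 + (0.33/2)·(-2.591713 + (-3.652242)) = -3.120344
t=0.660000, y=-3.120344:
  k1 = f(0.660000, -3.120344) = -3.869226
  k2 = f(0.990000, -4.397189) = -5.452514
  y ← -3.120344 + (0.33/2)·(-3.869226 + (-5.452514)) = -4.658431
y(0.99) ≈ -4.6584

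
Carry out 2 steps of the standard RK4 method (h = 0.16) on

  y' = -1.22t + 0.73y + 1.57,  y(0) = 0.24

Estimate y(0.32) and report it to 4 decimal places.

RK4: k1 = f(t_n, y_n); k2 = f(t_n + h/2, y_n + (h/2)·k1); k3 = f(t_n + h/2, y_n + (h/2)·k2); k4 = f(t_n + h, y_n + h·k3); y_{n+1} = y_n + (h/6)·(k1 + 2k2 + 2k3 + k4).
t=0.000000, y=0.240000:
  k1 = f(0.000000, 0.240000) = 1.745200
  k2 = f(0.080000, 0.379616) = 1.749520
  k3 = f(0.080000, 0.379962) = 1.749772
  k4 = f(0.160000, 0.519964) = 1.754373
  y ← 0.240000 + (0.16/6)·(k1 + 2k2 + 2k3 + k4) = 0.519951
t=0.160000, y=0.519951:
  k1 = f(0.160000, 0.519951) = 1.754364
  k2 = f(0.240000, 0.660300) = 1.759219
  k3 = f(0.240000, 0.660688) = 1.759503
  k4 = f(0.320000, 0.801471) = 1.764674
  y ← 0.519951 + (0.16/6)·(k1 + 2k2 + 2k3 + k4) = 0.801457
y(0.32) ≈ 0.8015

0.8015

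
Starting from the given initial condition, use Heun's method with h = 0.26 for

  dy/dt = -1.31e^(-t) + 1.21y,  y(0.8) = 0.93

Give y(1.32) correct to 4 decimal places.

1.3897

Heun: k1 = f(t_n, y_n); k2 = f(t_n + h, y_n + h·k1); y_{n+1} = y_n + (h/2)·(k1 + k2).
t=0.800000, y=0.930000:
  k1 = f(0.800000, 0.930000) = 0.536679
  k2 = f(1.060000, 1.069537) = 0.840282
  y ← 0.930000 + (0.26/2)·(0.536679 + 0.840282) = 1.109005
t=1.060000, y=1.109005:
  k1 = f(1.060000, 1.109005) = 0.888039
  k2 = f(1.320000, 1.339895) = 1.271326
  y ← 1.109005 + (0.26/2)·(0.888039 + 1.271326) = 1.389722
y(1.32) ≈ 1.3897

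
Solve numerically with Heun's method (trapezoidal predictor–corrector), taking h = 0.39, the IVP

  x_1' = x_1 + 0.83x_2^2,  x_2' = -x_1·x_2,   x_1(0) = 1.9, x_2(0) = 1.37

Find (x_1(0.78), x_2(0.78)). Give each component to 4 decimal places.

4.8285, 0.3850

Heun on (x_1,x_2): k1 = f(s_n, state_n); k2 = f(s_n + h, state_n + h·k1); state_{n+1} = state_n + (h/2)·(k1 + k2).
0.000000: (1.900000, 1.370000)
  k1 = (3.457827, -2.603000)
  predictor → (3.248553, 0.354830)
  k2 = (3.353053, -1.152684)
  → (3.228122, 0.637642)
0.390000: (3.228122, 0.637642)
  k1 = (3.565589, -2.058385)
  predictor → (4.618701, -0.165128)
  k2 = (4.641333, 0.762679)
  → (4.828471, 0.384979)
(x_1(0.78), x_2(0.78)) ≈ (4.8285, 0.3850)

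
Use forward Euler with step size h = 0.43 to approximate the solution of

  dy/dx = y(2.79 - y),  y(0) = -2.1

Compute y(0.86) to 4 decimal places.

-32.5877

Euler: y_{n+1} = y_n + h·f(x_n, y_n).
x=0.000000, y=-2.100000: f=-10.269000 → y ← -2.100000 + 0.43·(-10.269000) = -6.515670
x=0.430000, y=-6.515670: f=-60.632675 → y ← -6.515670 + 0.43·(-60.632675) = -32.587720
y(0.86) ≈ -32.5877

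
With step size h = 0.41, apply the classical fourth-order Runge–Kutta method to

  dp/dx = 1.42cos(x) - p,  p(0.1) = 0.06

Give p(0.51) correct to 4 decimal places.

0.4900

RK4: k1 = f(x_n, p_n); k2 = f(x_n + h/2, p_n + (h/2)·k1); k3 = f(x_n + h/2, p_n + (h/2)·k2); k4 = f(x_n + h, p_n + h·k3); p_{n+1} = p_n + (h/6)·(k1 + 2k2 + 2k3 + k4).
x=0.100000, p=0.060000:
  k1 = f(0.100000, 0.060000) = 1.352906
  k2 = f(0.305000, 0.337346) = 1.017117
  k3 = f(0.305000, 0.268509) = 1.085954
  k4 = f(0.510000, 0.505241) = 0.734056
  p ← 0.060000 + (0.41/6)·(k1 + 2k2 + 2k3 + k4) = 0.490029
p(0.51) ≈ 0.4900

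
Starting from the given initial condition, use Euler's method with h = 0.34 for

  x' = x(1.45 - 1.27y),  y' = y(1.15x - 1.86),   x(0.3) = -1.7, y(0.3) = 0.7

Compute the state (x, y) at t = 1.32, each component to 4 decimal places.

Euler on (x,y): x_{n+1} = x_n + h·x', y_{n+1} = y_n + h·y'.
0.300000: (-1.700000, 0.700000); f=(-0.953700, -2.670500) → (-2.024258, -0.207970)
0.640000: (-2.024258, -0.207970); f=(-3.469825, 0.870957) → (-3.203998, 0.088155)
0.980000: (-3.203998, 0.088155); f=(-4.287087, -0.488786) → (-4.661608, -0.078032)
(x(1.32), y(1.32)) ≈ (-4.6616, -0.0780)

-4.6616, -0.0780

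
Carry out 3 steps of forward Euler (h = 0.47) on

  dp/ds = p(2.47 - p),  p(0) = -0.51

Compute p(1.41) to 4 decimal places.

Euler: p_{n+1} = p_n + h·f(s_n, p_n).
s=0.000000, p=-0.510000: f=-1.519800 → p ← -0.510000 + 0.47·(-1.519800) = -1.224306
s=0.470000, p=-1.224306: f=-4.522961 → p ← -1.224306 + 0.47·(-4.522961) = -3.350098
s=0.940000, p=-3.350098: f=-19.497896 → p ← -3.350098 + 0.47·(-19.497896) = -12.514109
p(1.41) ≈ -12.5141

-12.5141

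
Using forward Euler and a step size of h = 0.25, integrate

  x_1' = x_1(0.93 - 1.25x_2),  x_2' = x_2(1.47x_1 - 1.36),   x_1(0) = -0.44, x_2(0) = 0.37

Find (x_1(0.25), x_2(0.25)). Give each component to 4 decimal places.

-0.4914, 0.1844

Euler on (x_1,x_2): x_1_{n+1} = x_1_n + h·x_1', x_2_{n+1} = x_2_n + h·x_2'.
0.000000: (-0.440000, 0.370000); f=(-0.205700, -0.742516) → (-0.491425, 0.184371)
(x_1(0.25), x_2(0.25)) ≈ (-0.4914, 0.1844)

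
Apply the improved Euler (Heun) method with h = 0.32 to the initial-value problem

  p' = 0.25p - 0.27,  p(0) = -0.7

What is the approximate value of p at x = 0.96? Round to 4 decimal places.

-1.1823

Heun: k1 = f(x_n, p_n); k2 = f(x_n + h, p_n + h·k1); p_{n+1} = p_n + (h/2)·(k1 + k2).
x=0.000000, p=-0.700000:
  k1 = f(0.000000, -0.700000) = -0.445000
  k2 = f(0.320000, -0.842400) = -0.480600
  p ← -0.700000 + (0.32/2)·(-0.445000 + (-0.480600)) = -0.848096
x=0.320000, p=-0.848096:
  k1 = f(0.320000, -0.848096) = -0.482024
  k2 = f(0.640000, -1.002344) = -0.520586
  p ← -0.848096 + (0.32/2)·(-0.482024 + (-0.520586)) = -1.008514
x=0.640000, p=-1.008514:
  k1 = f(0.640000, -1.008514) = -0.522128
  k2 = f(0.960000, -1.175595) = -0.563899
  p ← -1.008514 + (0.32/2)·(-0.522128 + (-0.563899)) = -1.182278
p(0.96) ≈ -1.1823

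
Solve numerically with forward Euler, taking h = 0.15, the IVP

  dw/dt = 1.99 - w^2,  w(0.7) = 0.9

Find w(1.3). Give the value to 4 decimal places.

1.3349

Euler: w_{n+1} = w_n + h·f(t_n, w_n).
t=0.700000, w=0.900000: f=1.180000 → w ← 0.900000 + 0.15·1.180000 = 1.077000
t=0.850000, w=1.077000: f=0.830071 → w ← 1.077000 + 0.15·0.830071 = 1.201511
t=1.000000, w=1.201511: f=0.546372 → w ← 1.201511 + 0.15·0.546372 = 1.283466
t=1.150000, w=1.283466: f=0.342714 → w ← 1.283466 + 0.15·0.342714 = 1.334874
w(1.3) ≈ 1.3349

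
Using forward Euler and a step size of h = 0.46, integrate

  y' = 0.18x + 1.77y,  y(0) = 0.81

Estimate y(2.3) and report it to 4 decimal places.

Euler: y_{n+1} = y_n + h·f(x_n, y_n).
x=0.000000, y=0.810000: f=1.433700 → y ← 0.810000 + 0.46·1.433700 = 1.469502
x=0.460000, y=1.469502: f=2.683819 → y ← 1.469502 + 0.46·2.683819 = 2.704059
x=0.920000, y=2.704059: f=4.951784 → y ← 2.704059 + 0.46·4.951784 = 4.981879
x=1.380000, y=4.981879: f=9.066326 → y ← 4.981879 + 0.46·9.066326 = 9.152389
x=1.840000, y=9.152389: f=16.530928 → y ← 9.152389 + 0.46·16.530928 = 16.756616
y(2.3) ≈ 16.7566

16.7566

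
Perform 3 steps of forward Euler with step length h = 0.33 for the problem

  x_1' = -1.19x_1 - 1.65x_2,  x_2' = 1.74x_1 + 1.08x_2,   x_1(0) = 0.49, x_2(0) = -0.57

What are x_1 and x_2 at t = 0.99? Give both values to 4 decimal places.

Euler on (x_1,x_2): x_1_{n+1} = x_1_n + h·x_1', x_2_{n+1} = x_2_n + h·x_2'.
0.000000: (0.490000, -0.570000); f=(0.357400, 0.237000) → (0.607942, -0.491790)
0.330000: (0.607942, -0.491790); f=(0.088003, 0.526686) → (0.636983, -0.317984)
0.660000: (0.636983, -0.317984); f=(-0.233337, 0.764928) → (0.559982, -0.065557)
(x_1(0.99), x_2(0.99)) ≈ (0.5600, -0.0656)

0.5600, -0.0656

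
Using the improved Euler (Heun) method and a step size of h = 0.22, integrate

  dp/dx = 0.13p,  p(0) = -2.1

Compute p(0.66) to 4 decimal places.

Heun: k1 = f(x_n, p_n); k2 = f(x_n + h, p_n + h·k1); p_{n+1} = p_n + (h/2)·(k1 + k2).
x=0.000000, p=-2.100000:
  k1 = f(0.000000, -2.100000) = -0.273000
  k2 = f(0.220000, -2.160060) = -0.280808
  p ← -2.100000 + (0.22/2)·(-0.273000 + (-0.280808)) = -2.160919
x=0.220000, p=-2.160919:
  k1 = f(0.220000, -2.160919) = -0.280919
  k2 = f(0.440000, -2.222721) = -0.288954
  p ← -2.160919 + (0.22/2)·(-0.280919 + (-0.288954)) = -2.223605
x=0.440000, p=-2.223605:
  k1 = f(0.440000, -2.223605) = -0.289069
  k2 = f(0.660000, -2.287200) = -0.297336
  p ← -2.223605 + (0.22/2)·(-0.289069 + (-0.297336)) = -2.288109
p(0.66) ≈ -2.2881

-2.2881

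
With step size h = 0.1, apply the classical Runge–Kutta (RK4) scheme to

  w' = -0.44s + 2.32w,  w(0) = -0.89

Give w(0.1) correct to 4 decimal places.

-1.1248

RK4: k1 = f(s_n, w_n); k2 = f(s_n + h/2, w_n + (h/2)·k1); k3 = f(s_n + h/2, w_n + (h/2)·k2); k4 = f(s_n + h, w_n + h·k3); w_{n+1} = w_n + (h/6)·(k1 + 2k2 + 2k3 + k4).
s=0.000000, w=-0.890000:
  k1 = f(0.000000, -0.890000) = -2.064800
  k2 = f(0.050000, -0.993240) = -2.326317
  k3 = f(0.050000, -1.006316) = -2.356653
  k4 = f(0.100000, -1.125665) = -2.655543
  w ← -0.890000 + (0.1/6)·(k1 + 2k2 + 2k3 + k4) = -1.124771
w(0.1) ≈ -1.1248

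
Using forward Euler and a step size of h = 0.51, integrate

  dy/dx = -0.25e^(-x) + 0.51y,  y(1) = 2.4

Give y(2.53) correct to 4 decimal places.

4.6752

Euler: y_{n+1} = y_n + h·f(x_n, y_n).
x=1.000000, y=2.400000: f=1.132030 → y ← 2.400000 + 0.51·1.132030 = 2.977335
x=1.510000, y=2.977335: f=1.463214 → y ← 2.977335 + 0.51·1.463214 = 3.723574
x=2.020000, y=3.723574: f=1.865859 → y ← 3.723574 + 0.51·1.865859 = 4.675162
y(2.53) ≈ 4.6752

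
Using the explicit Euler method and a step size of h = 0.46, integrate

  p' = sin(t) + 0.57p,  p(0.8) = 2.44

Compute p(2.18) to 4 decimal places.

Euler: p_{n+1} = p_n + h·f(t_n, p_n).
t=0.800000, p=2.440000: f=2.108156 → p ← 2.440000 + 0.46·2.108156 = 3.409752
t=1.260000, p=3.409752: f=2.895649 → p ← 3.409752 + 0.46·2.895649 = 4.741750
t=1.720000, p=4.741750: f=3.691687 → p ← 4.741750 + 0.46·3.691687 = 6.439926
p(2.18) ≈ 6.4399

6.4399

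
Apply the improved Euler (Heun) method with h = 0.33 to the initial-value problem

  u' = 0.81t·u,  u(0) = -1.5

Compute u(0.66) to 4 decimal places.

-1.7856

Heun: k1 = f(t_n, u_n); k2 = f(t_n + h, u_n + h·k1); u_{n+1} = u_n + (h/2)·(k1 + k2).
t=0.000000, u=-1.500000:
  k1 = f(0.000000, -1.500000) = 0.000000
  k2 = f(0.330000, -1.500000) = -0.400950
  u ← -1.500000 + (0.33/2)·(0.000000 + (-0.400950)) = -1.566157
t=0.330000, u=-1.566157:
  k1 = f(0.330000, -1.566157) = -0.418634
  k2 = f(0.660000, -1.704306) = -0.911122
  u ← -1.566157 + (0.33/2)·(-0.418634 + (-0.911122)) = -1.785566
u(0.66) ≈ -1.7856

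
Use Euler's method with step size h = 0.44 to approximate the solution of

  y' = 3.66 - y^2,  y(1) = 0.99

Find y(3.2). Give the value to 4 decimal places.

Euler: y_{n+1} = y_n + h·f(t_n, y_n).
t=1.000000, y=0.990000: f=2.679900 → y ← 0.990000 + 0.44·2.679900 = 2.169156
t=1.440000, y=2.169156: f=-1.045238 → y ← 2.169156 + 0.44·(-1.045238) = 1.709251
t=1.880000, y=1.709251: f=0.738460 → y ← 1.709251 + 0.44·0.738460 = 2.034174
t=2.320000, y=2.034174: f=-0.477862 → y ← 2.034174 + 0.44·(-0.477862) = 1.823914
t=2.760000, y=1.823914: f=0.333337 → y ← 1.823914 + 0.44·0.333337 = 1.970582
y(3.2) ≈ 1.9706

1.9706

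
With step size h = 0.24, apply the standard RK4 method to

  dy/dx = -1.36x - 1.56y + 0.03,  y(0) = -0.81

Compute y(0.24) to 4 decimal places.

-0.5858

RK4: k1 = f(x_n, y_n); k2 = f(x_n + h/2, y_n + (h/2)·k1); k3 = f(x_n + h/2, y_n + (h/2)·k2); k4 = f(x_n + h, y_n + h·k3); y_{n+1} = y_n + (h/6)·(k1 + 2k2 + 2k3 + k4).
x=0.000000, y=-0.810000:
  k1 = f(0.000000, -0.810000) = 1.293600
  k2 = f(0.120000, -0.654768) = 0.888238
  k3 = f(0.120000, -0.703411) = 0.964122
  k4 = f(0.240000, -0.578611) = 0.606233
  y ← -0.810000 + (0.24/6)·(k1 + 2k2 + 2k3 + k4) = -0.585818
y(0.24) ≈ -0.5858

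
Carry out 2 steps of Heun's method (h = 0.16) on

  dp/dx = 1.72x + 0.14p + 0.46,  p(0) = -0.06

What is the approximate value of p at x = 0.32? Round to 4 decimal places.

Heun: k1 = f(x_n, p_n); k2 = f(x_n + h, p_n + h·k1); p_{n+1} = p_n + (h/2)·(k1 + k2).
x=0.000000, p=-0.060000:
  k1 = f(0.000000, -0.060000) = 0.451600
  k2 = f(0.160000, 0.012256) = 0.736916
  p ← -0.060000 + (0.16/2)·(0.451600 + 0.736916) = 0.035081
x=0.160000, p=0.035081:
  k1 = f(0.160000, 0.035081) = 0.740111
  k2 = f(0.320000, 0.153499) = 1.031890
  p ← 0.035081 + (0.16/2)·(0.740111 + 1.031890) = 0.176841
p(0.32) ≈ 0.1768

0.1768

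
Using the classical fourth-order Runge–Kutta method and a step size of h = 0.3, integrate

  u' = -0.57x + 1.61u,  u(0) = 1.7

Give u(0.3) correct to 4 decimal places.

2.7249

RK4: k1 = f(x_n, u_n); k2 = f(x_n + h/2, u_n + (h/2)·k1); k3 = f(x_n + h/2, u_n + (h/2)·k2); k4 = f(x_n + h, u_n + h·k3); u_{n+1} = u_n + (h/6)·(k1 + 2k2 + 2k3 + k4).
x=0.000000, u=1.700000:
  k1 = f(0.000000, 1.700000) = 2.737000
  k2 = f(0.150000, 2.110550) = 3.312485
  k3 = f(0.150000, 2.196873) = 3.451465
  k4 = f(0.300000, 2.735440) = 4.233058
  u ← 1.700000 + (0.3/6)·(k1 + 2k2 + 2k3 + k4) = 2.724898
u(0.3) ≈ 2.7249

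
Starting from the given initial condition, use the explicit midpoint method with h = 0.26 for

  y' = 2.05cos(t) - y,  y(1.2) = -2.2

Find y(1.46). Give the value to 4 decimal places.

Midpoint: k1 = f(t_n, y_n); k2 = f(t_n + h/2, y_n + (h/2)·k1); y_{n+1} = y_n + h·k2.
t=1.200000, y=-2.200000:
  k1 = f(1.200000, -2.200000) = 2.942833
  k2 = f(1.330000, -1.817432) = 2.306308
  y ← -2.200000 + 0.26·2.306308 = -1.600360
y(1.46) ≈ -1.6004

-1.6004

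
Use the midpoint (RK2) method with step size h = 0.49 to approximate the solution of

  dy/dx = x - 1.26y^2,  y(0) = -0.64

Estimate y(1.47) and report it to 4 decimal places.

-1.5987

Midpoint: k1 = f(x_n, y_n); k2 = f(x_n + h/2, y_n + (h/2)·k1); y_{n+1} = y_n + h·k2.
x=0.000000, y=-0.640000:
  k1 = f(0.000000, -0.640000) = -0.516096
  k2 = f(0.245000, -0.766444) = -0.495169
  y ← -0.640000 + 0.49·(-0.495169) = -0.882633
x=0.490000, y=-0.882633:
  k1 = f(0.490000, -0.882633) = -0.491591
  k2 = f(0.735000, -1.003073) = -0.532755
  y ← -0.882633 + 0.49·(-0.532755) = -1.143683
x=0.980000, y=-1.143683:
  k1 = f(0.980000, -1.143683) = -0.668093
  k2 = f(1.225000, -1.307365) = -0.928597
  y ← -1.143683 + 0.49·(-0.928597) = -1.598695
y(1.47) ≈ -1.5987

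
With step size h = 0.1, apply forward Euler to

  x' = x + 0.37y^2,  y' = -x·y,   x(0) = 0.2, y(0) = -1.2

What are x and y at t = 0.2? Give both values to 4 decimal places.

Euler on (x,y): x_{n+1} = x_n + h·x', y_{n+1} = y_n + h·y'.
0.000000: (0.200000, -1.200000); f=(0.732800, 0.240000) → (0.273280, -1.176000)
0.100000: (0.273280, -1.176000); f=(0.784981, 0.321377) → (0.351778, -1.143862)
(x(0.2), y(0.2)) ≈ (0.3518, -1.1439)

0.3518, -1.1439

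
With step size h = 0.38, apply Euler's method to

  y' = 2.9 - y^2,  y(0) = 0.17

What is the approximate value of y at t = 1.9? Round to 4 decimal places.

Euler: y_{n+1} = y_n + h·f(t_n, y_n).
t=0.000000, y=0.170000: f=2.871100 → y ← 0.170000 + 0.38·2.871100 = 1.261018
t=0.380000, y=1.261018: f=1.309834 → y ← 1.261018 + 0.38·1.309834 = 1.758755
t=0.760000, y=1.758755: f=-0.193218 → y ← 1.758755 + 0.38·(-0.193218) = 1.685332
t=1.140000, y=1.685332: f=0.059657 → y ← 1.685332 + 0.38·0.059657 = 1.708001
t=1.520000, y=1.708001: f=-0.017269 → y ← 1.708001 + 0.38·(-0.017269) = 1.701439
y(1.9) ≈ 1.7014

1.7014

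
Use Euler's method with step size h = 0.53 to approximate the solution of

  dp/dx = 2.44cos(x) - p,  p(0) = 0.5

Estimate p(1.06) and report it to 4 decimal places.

1.8340

Euler: p_{n+1} = p_n + h·f(x_n, p_n).
x=0.000000, p=0.500000: f=1.940000 → p ← 0.500000 + 0.53·1.940000 = 1.528200
x=0.530000, p=1.528200: f=0.577049 → p ← 1.528200 + 0.53·0.577049 = 1.834036
p(1.06) ≈ 1.8340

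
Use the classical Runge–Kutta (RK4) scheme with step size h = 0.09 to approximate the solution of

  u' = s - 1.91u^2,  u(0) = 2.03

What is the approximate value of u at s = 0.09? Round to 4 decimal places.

1.5083

RK4: k1 = f(s_n, u_n); k2 = f(s_n + h/2, u_n + (h/2)·k1); k3 = f(s_n + h/2, u_n + (h/2)·k2); k4 = f(s_n + h, u_n + h·k3); u_{n+1} = u_n + (h/6)·(k1 + 2k2 + 2k3 + k4).
s=0.000000, u=2.030000:
  k1 = f(0.000000, 2.030000) = -7.870919
  k2 = f(0.045000, 1.675809) = -5.318919
  k3 = f(0.045000, 1.790649) = -6.079267
  k4 = f(0.090000, 1.482866) = -4.109883
  u ← 2.030000 + (0.09/6)·(k1 + 2k2 + 2k3 + k4) = 1.508342
u(0.09) ≈ 1.5083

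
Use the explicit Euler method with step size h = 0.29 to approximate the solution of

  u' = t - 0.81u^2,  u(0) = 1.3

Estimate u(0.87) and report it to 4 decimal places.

Euler: u_{n+1} = u_n + h·f(t_n, u_n).
t=0.000000, u=1.300000: f=-1.368900 → u ← 1.300000 + 0.29·(-1.368900) = 0.903019
t=0.290000, u=0.903019: f=-0.370509 → u ← 0.903019 + 0.29·(-0.370509) = 0.795571
t=0.580000, u=0.795571: f=0.067324 → u ← 0.795571 + 0.29·0.067324 = 0.815095
u(0.87) ≈ 0.8151

0.8151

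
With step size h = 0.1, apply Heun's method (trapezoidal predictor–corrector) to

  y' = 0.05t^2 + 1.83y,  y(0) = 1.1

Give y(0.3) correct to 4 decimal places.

1.9001

Heun: k1 = f(t_n, y_n); k2 = f(t_n + h, y_n + h·k1); y_{n+1} = y_n + (h/2)·(k1 + k2).
t=0.000000, y=1.100000:
  k1 = f(0.000000, 1.100000) = 2.013000
  k2 = f(0.100000, 1.301300) = 2.381879
  y ← 1.100000 + (0.1/2)·(2.013000 + 2.381879) = 1.319744
t=0.100000, y=1.319744:
  k1 = f(0.100000, 1.319744) = 2.415631
  k2 = f(0.200000, 1.561307) = 2.859192
  y ← 1.319744 + (0.1/2)·(2.415631 + 2.859192) = 1.583485
t=0.200000, y=1.583485:
  k1 = f(0.200000, 1.583485) = 2.899778
  k2 = f(0.300000, 1.873463) = 3.432937
  y ← 1.583485 + (0.1/2)·(2.899778 + 3.432937) = 1.900121
y(0.3) ≈ 1.9001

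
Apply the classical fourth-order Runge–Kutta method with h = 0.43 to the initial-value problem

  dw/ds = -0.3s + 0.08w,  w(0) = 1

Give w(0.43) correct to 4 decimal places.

1.0069

RK4: k1 = f(s_n, w_n); k2 = f(s_n + h/2, w_n + (h/2)·k1); k3 = f(s_n + h/2, w_n + (h/2)·k2); k4 = f(s_n + h, w_n + h·k3); w_{n+1} = w_n + (h/6)·(k1 + 2k2 + 2k3 + k4).
s=0.000000, w=1.000000:
  k1 = f(0.000000, 1.000000) = 0.080000
  k2 = f(0.215000, 1.017200) = 0.016876
  k3 = f(0.215000, 1.003628) = 0.015790
  k4 = f(0.430000, 1.006790) = -0.048457
  w ← 1.000000 + (0.43/6)·(k1 + 2k2 + 2k3 + k4) = 1.006943
w(0.43) ≈ 1.0069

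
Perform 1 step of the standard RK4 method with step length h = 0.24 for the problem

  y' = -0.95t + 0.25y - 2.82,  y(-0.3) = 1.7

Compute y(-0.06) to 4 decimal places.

1.1502

RK4: k1 = f(t_n, y_n); k2 = f(t_n + h/2, y_n + (h/2)·k1); k3 = f(t_n + h/2, y_n + (h/2)·k2); k4 = f(t_n + h, y_n + h·k3); y_{n+1} = y_n + (h/6)·(k1 + 2k2 + 2k3 + k4).
t=-0.300000, y=1.700000:
  k1 = f(-0.300000, 1.700000) = -2.110000
  k2 = f(-0.180000, 1.446800) = -2.287300
  k3 = f(-0.180000, 1.425524) = -2.292619
  k4 = f(-0.060000, 1.149771) = -2.475557
  y ← 1.700000 + (0.24/6)·(k1 + 2k2 + 2k3 + k4) = 1.150184
y(-0.06) ≈ 1.1502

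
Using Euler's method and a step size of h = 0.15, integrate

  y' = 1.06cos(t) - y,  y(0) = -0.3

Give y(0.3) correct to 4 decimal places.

Euler: y_{n+1} = y_n + h·f(t_n, y_n).
t=0.000000, y=-0.300000: f=1.360000 → y ← -0.300000 + 0.15·1.360000 = -0.096000
t=0.150000, y=-0.096000: f=1.144097 → y ← -0.096000 + 0.15·1.144097 = 0.075615
y(0.3) ≈ 0.0756

0.0756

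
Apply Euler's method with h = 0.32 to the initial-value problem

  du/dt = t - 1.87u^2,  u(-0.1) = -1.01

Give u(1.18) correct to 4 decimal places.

Euler: u_{n+1} = u_n + h·f(t_n, u_n).
t=-0.100000, u=-1.010000: f=-2.007587 → u ← -1.010000 + 0.32·(-2.007587) = -1.652428
t=0.220000, u=-1.652428: f=-4.886068 → u ← -1.652428 + 0.32·(-4.886068) = -3.215970
t=0.540000, u=-3.215970: f=-18.800402 → u ← -3.215970 + 0.32·(-18.800402) = -9.232098
t=0.860000, u=-9.232098: f=-158.523165 → u ← -9.232098 + 0.32·(-158.523165) = -59.959511
u(1.18) ≈ -59.9595

-59.9595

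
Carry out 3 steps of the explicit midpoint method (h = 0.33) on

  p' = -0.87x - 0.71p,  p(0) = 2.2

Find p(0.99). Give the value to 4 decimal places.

0.7493

Midpoint: k1 = f(x_n, p_n); k2 = f(x_n + h/2, p_n + (h/2)·k1); p_{n+1} = p_n + h·k2.
x=0.000000, p=2.200000:
  k1 = f(0.000000, 2.200000) = -1.562000
  k2 = f(0.165000, 1.942270) = -1.522562
  p ← 2.200000 + 0.33·(-1.522562) = 1.697555
x=0.330000, p=1.697555:
  k1 = f(0.330000, 1.697555) = -1.492364
  k2 = f(0.495000, 1.451315) = -1.461083
  p ← 1.697555 + 0.33·(-1.461083) = 1.215397
x=0.660000, p=1.215397:
  k1 = f(0.660000, 1.215397) = -1.437132
  k2 = f(0.825000, 0.978270) = -1.412322
  p ← 1.215397 + 0.33·(-1.412322) = 0.749331
p(0.99) ≈ 0.7493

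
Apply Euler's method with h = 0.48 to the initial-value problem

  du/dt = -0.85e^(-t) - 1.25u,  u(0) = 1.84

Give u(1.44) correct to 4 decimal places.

Euler: u_{n+1} = u_n + h·f(t_n, u_n).
t=0.000000, u=1.840000: f=-3.150000 → u ← 1.840000 + 0.48·(-3.150000) = 0.328000
t=0.480000, u=0.328000: f=-0.935966 → u ← 0.328000 + 0.48·(-0.935966) = -0.121264
t=0.960000, u=-0.121264: f=-0.173879 → u ← -0.121264 + 0.48·(-0.173879) = -0.204726
u(1.44) ≈ -0.2047

-0.2047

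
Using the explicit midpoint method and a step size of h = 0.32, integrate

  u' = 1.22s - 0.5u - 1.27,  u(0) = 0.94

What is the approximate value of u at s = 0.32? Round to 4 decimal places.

Midpoint: k1 = f(s_n, u_n); k2 = f(s_n + h/2, u_n + (h/2)·k1); u_{n+1} = u_n + h·k2.
s=0.000000, u=0.940000:
  k1 = f(0.000000, 0.940000) = -1.740000
  k2 = f(0.160000, 0.661600) = -1.405600
  u ← 0.940000 + 0.32·(-1.405600) = 0.490208
u(0.32) ≈ 0.4902

0.4902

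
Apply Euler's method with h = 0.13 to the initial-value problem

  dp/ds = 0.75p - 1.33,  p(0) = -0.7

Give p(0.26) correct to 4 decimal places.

Euler: p_{n+1} = p_n + h·f(s_n, p_n).
s=0.000000, p=-0.700000: f=-1.855000 → p ← -0.700000 + 0.13·(-1.855000) = -0.941150
s=0.130000, p=-0.941150: f=-2.035862 → p ← -0.941150 + 0.13·(-2.035862) = -1.205812
p(0.26) ≈ -1.2058

-1.2058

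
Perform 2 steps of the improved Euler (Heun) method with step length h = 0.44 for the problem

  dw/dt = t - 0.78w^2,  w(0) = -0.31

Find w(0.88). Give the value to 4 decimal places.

Heun: k1 = f(t_n, w_n); k2 = f(t_n + h, w_n + h·k1); w_{n+1} = w_n + (h/2)·(k1 + k2).
t=0.000000, w=-0.310000:
  k1 = f(0.000000, -0.310000) = -0.074958
  k2 = f(0.440000, -0.342982) = 0.348244
  w ← -0.310000 + (0.44/2)·(-0.074958 + 0.348244) = -0.249877
t=0.440000, w=-0.249877:
  k1 = f(0.440000, -0.249877) = 0.391298
  k2 = f(0.880000, -0.077706) = 0.875290
  w ← -0.249877 + (0.44/2)·(0.391298 + 0.875290) = 0.028772
w(0.88) ≈ 0.0288

0.0288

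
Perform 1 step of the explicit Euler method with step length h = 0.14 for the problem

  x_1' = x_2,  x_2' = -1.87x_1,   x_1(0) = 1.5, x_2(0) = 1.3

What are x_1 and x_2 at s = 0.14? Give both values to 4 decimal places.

1.6820, 0.9073

Euler on (x_1,x_2): x_1_{n+1} = x_1_n + h·x_1', x_2_{n+1} = x_2_n + h·x_2'.
0.000000: (1.500000, 1.300000); f=(1.300000, -2.805000) → (1.682000, 0.907300)
(x_1(0.14), x_2(0.14)) ≈ (1.6820, 0.9073)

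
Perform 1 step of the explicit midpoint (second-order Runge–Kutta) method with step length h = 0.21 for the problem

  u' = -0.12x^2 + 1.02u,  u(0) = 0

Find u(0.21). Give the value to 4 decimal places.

-0.0003

Midpoint: k1 = f(x_n, u_n); k2 = f(x_n + h/2, u_n + (h/2)·k1); u_{n+1} = u_n + h·k2.
x=0.000000, u=0.000000:
  k1 = f(0.000000, 0.000000) = 0.000000
  k2 = f(0.105000, 0.000000) = -0.001323
  u ← 0.000000 + 0.21·(-0.001323) = -0.000278
u(0.21) ≈ -0.0003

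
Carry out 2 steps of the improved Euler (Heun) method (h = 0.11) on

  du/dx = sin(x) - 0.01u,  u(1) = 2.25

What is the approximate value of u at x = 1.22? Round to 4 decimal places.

2.4413

Heun: k1 = f(x_n, u_n); k2 = f(x_n + h, u_n + h·k1); u_{n+1} = u_n + (h/2)·(k1 + k2).
x=1.000000, u=2.250000:
  k1 = f(1.000000, 2.250000) = 0.818971
  k2 = f(1.110000, 2.340087) = 0.872298
  u ← 2.250000 + (0.11/2)·(0.818971 + 0.872298) = 2.343020
x=1.110000, u=2.343020:
  k1 = f(1.110000, 2.343020) = 0.872268
  k2 = f(1.220000, 2.438969) = 0.914710
  u ← 2.343020 + (0.11/2)·(0.872268 + 0.914710) = 2.441304
u(1.22) ≈ 2.4413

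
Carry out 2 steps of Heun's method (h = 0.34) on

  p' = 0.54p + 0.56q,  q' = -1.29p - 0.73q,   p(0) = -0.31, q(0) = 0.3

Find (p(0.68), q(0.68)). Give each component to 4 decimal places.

-0.2870, 0.3911

Heun on (p,q): k1 = f(s_n, state_n); k2 = f(s_n + h, state_n + h·k1); state_{n+1} = state_n + (h/2)·(k1 + k2).
0.000000: (-0.310000, 0.300000)
  k1 = (0.000600, 0.180900)
  predictor → (-0.309796, 0.361506)
  k2 = (0.035154, 0.135737)
  → (-0.303922, 0.353828)
0.340000: (-0.303922, 0.353828)
  k1 = (0.034026, 0.133765)
  predictor → (-0.292353, 0.399308)
  k2 = (0.065742, 0.085640)
  → (-0.286961, 0.391127)
(p(0.68), q(0.68)) ≈ (-0.2870, 0.3911)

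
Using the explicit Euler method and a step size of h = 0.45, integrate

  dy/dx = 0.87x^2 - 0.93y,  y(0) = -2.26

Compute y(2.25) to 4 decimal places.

Euler: y_{n+1} = y_n + h·f(x_n, y_n).
x=0.000000, y=-2.260000: f=2.101800 → y ← -2.260000 + 0.45·2.101800 = -1.314190
x=0.450000, y=-1.314190: f=1.398372 → y ← -1.314190 + 0.45·1.398372 = -0.684923
x=0.900000, y=-0.684923: f=1.341678 → y ← -0.684923 + 0.45·1.341678 = -0.081168
x=1.350000, y=-0.081168: f=1.661061 → y ← -0.081168 + 0.45·1.661061 = 0.666310
x=1.800000, y=0.666310: f=2.199132 → y ← 0.666310 + 0.45·2.199132 = 1.655919
y(2.25) ≈ 1.6559

1.6559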